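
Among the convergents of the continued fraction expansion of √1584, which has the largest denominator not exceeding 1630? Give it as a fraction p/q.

√1584 = [39; 1, 3, 1, 78, …] (period length 4).
Convergents:
  p_0/q_0 = 39/1
  p_1/q_1 = 40/1
  p_2/q_2 = 159/4
  p_3/q_3 = 199/5
  p_4/q_4 = 15681/394
  p_5/q_5 = 15880/399
  p_6/q_6 = 63321/1591
  p_7/q_7 = 79201/1990
q_6 = 1591 ≤ 1630 < 1990 = q_7, so the answer is 63321/1591.

63321/1591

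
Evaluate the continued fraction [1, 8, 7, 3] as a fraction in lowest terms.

Using pₖ = aₖpₖ₋₁ + pₖ₋₂ and qₖ = aₖqₖ₋₁ + qₖ₋₂:
  k=0: a=1, p=1, q=1
  k=1: a=8, p=9, q=8
  k=2: a=7, p=64, q=57
  k=3: a=3, p=201, q=179

201/179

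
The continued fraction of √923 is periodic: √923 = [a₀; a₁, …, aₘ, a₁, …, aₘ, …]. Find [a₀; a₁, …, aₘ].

[30; 2, 1, 1, 1, 2, 60]

a₀ = ⌊√923⌋ = 30.
With m₀=0, d₀=1 and mₖ₊₁ = dₖaₖ − mₖ, dₖ₊₁ = (n − mₖ₊₁²)/dₖ, aₖ₊₁ = ⌊(a₀+mₖ₊₁)/dₖ₊₁⌋:
  k=1: m=30, d=23, a=2
  k=2: m=16, d=29, a=1
  k=3: m=13, d=26, a=1
  k=4: m=13, d=29, a=1
  k=5: m=16, d=23, a=2
  k=6: m=30, d=1, a=60
d=1 and a=2a₀=60 at k=6, so the next step gives (m, d) = (30, 23) again — its k=1 value — and the period has length 6.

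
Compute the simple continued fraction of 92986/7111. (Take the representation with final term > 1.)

92986 = 13*7111 + 543
7111 = 13*543 + 52
543 = 10*52 + 23
52 = 2*23 + 6
23 = 3*6 + 5
6 = 1*5 + 1
5 = 5*1 + 0  (stop)
So 92986/7111 = [13; 13, 10, 2, 3, 1, 5].

[13; 13, 10, 2, 3, 1, 5]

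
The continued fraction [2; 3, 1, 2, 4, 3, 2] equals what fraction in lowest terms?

Using pₖ = aₖpₖ₋₁ + pₖ₋₂ and qₖ = aₖqₖ₋₁ + qₖ₋₂:
  k=0: a=2, p=2, q=1
  k=1: a=3, p=7, q=3
  k=2: a=1, p=9, q=4
  k=3: a=2, p=25, q=11
  k=4: a=4, p=109, q=48
  k=5: a=3, p=352, q=155
  k=6: a=2, p=813, q=358

813/358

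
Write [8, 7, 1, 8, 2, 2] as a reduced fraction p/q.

Using pₖ = aₖpₖ₋₁ + pₖ₋₂ and qₖ = aₖqₖ₋₁ + qₖ₋₂:
  k=0: a=8, p=8, q=1
  k=1: a=7, p=57, q=7
  k=2: a=1, p=65, q=8
  k=3: a=8, p=577, q=71
  k=4: a=2, p=1219, q=150
  k=5: a=2, p=3015, q=371

3015/371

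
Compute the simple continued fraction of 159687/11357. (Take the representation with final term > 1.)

[14; 16, 2, 14, 2, 11]

159687 = 14×11357 + 689
11357 = 16×689 + 333
689 = 2×333 + 23
333 = 14×23 + 11
23 = 2×11 + 1
11 = 11×1 + 0  (stop)
So 159687/11357 = [14; 16, 2, 14, 2, 11].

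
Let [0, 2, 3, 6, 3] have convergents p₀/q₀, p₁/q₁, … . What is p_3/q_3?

Using pₖ = aₖpₖ₋₁ + pₖ₋₂, qₖ = aₖqₖ₋₁ + qₖ₋₂ (with p₋₁=1, p₋₂=0, q₋₁=0, q₋₂=1):
  k=0: a=0, p=0, q=1
  k=1: a=2, p=1, q=2
  k=2: a=3, p=3, q=7
  k=3: a=6, p=19, q=44

19/44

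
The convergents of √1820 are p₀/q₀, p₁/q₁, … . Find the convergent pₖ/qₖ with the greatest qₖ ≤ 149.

5418/127

√1820 = [42; 1, 1, 1, 20, 1, 1, 1, 84, …] (period length 8).
Convergents:
  p_0/q_0 = 42/1
  p_1/q_1 = 43/1
  p_2/q_2 = 85/2
  p_3/q_3 = 128/3
  p_4/q_4 = 2645/62
  p_5/q_5 = 2773/65
  p_6/q_6 = 5418/127
  p_7/q_7 = 8191/192
q_6 = 127 ≤ 149 < 192 = q_7, so the answer is 5418/127.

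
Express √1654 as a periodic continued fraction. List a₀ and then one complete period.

[40; 1, 2, 40, 2, 1, 80]

a₀ = ⌊√1654⌋ = 40.
With m₀=0, d₀=1 and mₖ₊₁ = dₖaₖ − mₖ, dₖ₊₁ = (n − mₖ₊₁²)/dₖ, aₖ₊₁ = ⌊(a₀+mₖ₊₁)/dₖ₊₁⌋:
  k=1: m=40, d=54, a=1
  k=2: m=14, d=27, a=2
  k=3: m=40, d=2, a=40
  k=4: m=40, d=27, a=2
  k=5: m=14, d=54, a=1
  k=6: m=40, d=1, a=80
d=1 and a=2a₀=80 at k=6, so the next step gives (m, d) = (40, 54) again — its k=1 value — and the period has length 6.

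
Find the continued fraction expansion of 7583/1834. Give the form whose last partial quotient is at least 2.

7583 = 4×1834 + 247
1834 = 7×247 + 105
247 = 2×105 + 37
105 = 2×37 + 31
37 = 1×31 + 6
31 = 5×6 + 1
6 = 6×1 + 0  (stop)
So 7583/1834 = [4; 7, 2, 2, 1, 5, 6].

[4; 7, 2, 2, 1, 5, 6]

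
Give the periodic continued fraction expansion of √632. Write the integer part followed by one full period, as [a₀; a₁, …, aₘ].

a₀ = ⌊√632⌋ = 25.

[25; 7, 6, 7, 50]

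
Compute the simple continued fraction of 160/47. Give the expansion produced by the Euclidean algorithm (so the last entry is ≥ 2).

160 = 3×47 + 19
47 = 2×19 + 9
19 = 2×9 + 1
9 = 9×1 + 0  (stop)
So 160/47 = [3; 2, 2, 9].

[3; 2, 2, 9]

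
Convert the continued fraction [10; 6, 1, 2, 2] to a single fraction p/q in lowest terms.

Fold from the inside: start with 2/1.
  2 + 1/2 = 5/2
  1 + 2/5 = 7/5
  6 + 5/7 = 47/7
  10 + 7/47 = 477/47

477/47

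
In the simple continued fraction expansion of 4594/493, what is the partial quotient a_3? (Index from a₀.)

4594 = 9·493 + 157   →  a_0 = 9
493 = 3·157 + 22   →  a_1 = 3
157 = 7·22 + 3   →  a_2 = 7
22 = 7·3 + 1   →  a_3 = 7

7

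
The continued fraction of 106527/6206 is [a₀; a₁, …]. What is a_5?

2

106527 = 17·6206 + 1025   →  a_0 = 17
6206 = 6·1025 + 56   →  a_1 = 6
1025 = 18·56 + 17   →  a_2 = 18
56 = 3·17 + 5   →  a_3 = 3
17 = 3·5 + 2   →  a_4 = 3
5 = 2·2 + 1   →  a_5 = 2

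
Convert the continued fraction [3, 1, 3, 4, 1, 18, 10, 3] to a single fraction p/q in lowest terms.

Fold from the inside: start with 3/1.
  10 + 1/3 = 31/3
  18 + 3/31 = 561/31
  1 + 31/561 = 592/561
  4 + 561/592 = 2929/592
  3 + 592/2929 = 9379/2929
  1 + 2929/9379 = 12308/9379
  3 + 9379/12308 = 46303/12308

46303/12308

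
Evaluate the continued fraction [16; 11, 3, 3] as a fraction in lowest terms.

1818/113

Using pₖ = aₖpₖ₋₁ + pₖ₋₂ and qₖ = aₖqₖ₋₁ + qₖ₋₂:
  k=0: a=16, p=16, q=1
  k=1: a=11, p=177, q=11
  k=2: a=3, p=547, q=34
  k=3: a=3, p=1818, q=113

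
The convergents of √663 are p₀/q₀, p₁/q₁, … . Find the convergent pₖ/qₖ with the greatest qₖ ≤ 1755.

√663 = [25; 1, 2, 1, 50, …] (period length 4).
Convergents:
  p_0/q_0 = 25/1
  p_1/q_1 = 26/1
  p_2/q_2 = 77/3
  p_3/q_3 = 103/4
  p_4/q_4 = 5227/203
  p_5/q_5 = 5330/207
  p_6/q_6 = 15887/617
  p_7/q_7 = 21217/824
  p_8/q_8 = 1076737/41817
q_7 = 824 ≤ 1755 < 41817 = q_8, so the answer is 21217/824.

21217/824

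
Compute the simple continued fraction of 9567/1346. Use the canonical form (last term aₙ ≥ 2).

[7; 9, 3, 1, 1, 6, 3]

9567 = 7*1346 + 145
1346 = 9*145 + 41
145 = 3*41 + 22
41 = 1*22 + 19
22 = 1*19 + 3
19 = 6*3 + 1
3 = 3*1 + 0  (stop)
So 9567/1346 = [7; 9, 3, 1, 1, 6, 3].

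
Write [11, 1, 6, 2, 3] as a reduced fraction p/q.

617/52

Using pₖ = aₖpₖ₋₁ + pₖ₋₂ and qₖ = aₖqₖ₋₁ + qₖ₋₂:
  k=0: a=11, p=11, q=1
  k=1: a=1, p=12, q=1
  k=2: a=6, p=83, q=7
  k=3: a=2, p=178, q=15
  k=4: a=3, p=617, q=52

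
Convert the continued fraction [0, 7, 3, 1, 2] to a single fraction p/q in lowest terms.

Using pₖ = aₖpₖ₋₁ + pₖ₋₂ and qₖ = aₖqₖ₋₁ + qₖ₋₂:
  k=0: a=0, p=0, q=1
  k=1: a=7, p=1, q=7
  k=2: a=3, p=3, q=22
  k=3: a=1, p=4, q=29
  k=4: a=2, p=11, q=80

11/80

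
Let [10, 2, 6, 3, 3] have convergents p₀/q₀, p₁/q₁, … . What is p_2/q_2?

136/13

Using pₖ = aₖpₖ₋₁ + pₖ₋₂, qₖ = aₖqₖ₋₁ + qₖ₋₂ (with p₋₁=1, p₋₂=0, q₋₁=0, q₋₂=1):
  k=0: a=10, p=10, q=1
  k=1: a=2, p=21, q=2
  k=2: a=6, p=136, q=13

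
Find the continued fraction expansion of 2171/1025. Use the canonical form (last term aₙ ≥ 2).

2171 = 2·1025 + 121
1025 = 8·121 + 57
121 = 2·57 + 7
57 = 8·7 + 1
7 = 7·1 + 0  (stop)
So 2171/1025 = [2; 8, 2, 8, 7].

[2; 8, 2, 8, 7]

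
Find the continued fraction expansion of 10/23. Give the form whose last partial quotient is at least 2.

10 = 0·23 + 10
23 = 2·10 + 3
10 = 3·3 + 1
3 = 3·1 + 0  (stop)
So 10/23 = [0; 2, 3, 3].

[0; 2, 3, 3]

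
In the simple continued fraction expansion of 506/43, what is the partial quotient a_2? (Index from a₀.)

506 = 11·43 + 33   →  a_0 = 11
43 = 1·33 + 10   →  a_1 = 1
33 = 3·10 + 3   →  a_2 = 3

3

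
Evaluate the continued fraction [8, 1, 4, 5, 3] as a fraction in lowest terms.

Fold from the inside: start with 3/1.
  5 + 1/3 = 16/3
  4 + 3/16 = 67/16
  1 + 16/67 = 83/67
  8 + 67/83 = 731/83

731/83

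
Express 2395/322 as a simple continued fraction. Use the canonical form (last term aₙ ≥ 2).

[7; 2, 3, 1, 1, 9, 2]

2395 = 7×322 + 141
322 = 2×141 + 40
141 = 3×40 + 21
40 = 1×21 + 19
21 = 1×19 + 2
19 = 9×2 + 1
2 = 2×1 + 0  (stop)
So 2395/322 = [7; 2, 3, 1, 1, 9, 2].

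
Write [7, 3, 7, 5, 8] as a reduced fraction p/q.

6777/926

Fold from the inside: start with 8/1.
  5 + 1/8 = 41/8
  7 + 8/41 = 295/41
  3 + 41/295 = 926/295
  7 + 295/926 = 6777/926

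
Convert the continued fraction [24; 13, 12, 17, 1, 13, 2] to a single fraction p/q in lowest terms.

1974677/82017

Using pₖ = aₖpₖ₋₁ + pₖ₋₂ and qₖ = aₖqₖ₋₁ + qₖ₋₂:
  k=0: a=24, p=24, q=1
  k=1: a=13, p=313, q=13
  k=2: a=12, p=3780, q=157
  k=3: a=17, p=64573, q=2682
  k=4: a=1, p=68353, q=2839
  k=5: a=13, p=953162, q=39589
  k=6: a=2, p=1974677, q=82017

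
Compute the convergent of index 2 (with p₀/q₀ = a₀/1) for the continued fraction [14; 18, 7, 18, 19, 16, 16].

Using pₖ = aₖpₖ₋₁ + pₖ₋₂, qₖ = aₖqₖ₋₁ + qₖ₋₂ (with p₋₁=1, p₋₂=0, q₋₁=0, q₋₂=1):
  k=0: a=14, p=14, q=1
  k=1: a=18, p=253, q=18
  k=2: a=7, p=1785, q=127

1785/127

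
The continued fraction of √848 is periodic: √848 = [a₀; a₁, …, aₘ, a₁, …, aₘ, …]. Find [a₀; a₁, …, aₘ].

[29; 8, 3, 3, 3, 8, 58]

a₀ = ⌊√848⌋ = 29.
With m₀=0, d₀=1 and mₖ₊₁ = dₖaₖ − mₖ, dₖ₊₁ = (n − mₖ₊₁²)/dₖ, aₖ₊₁ = ⌊(a₀+mₖ₊₁)/dₖ₊₁⌋:
  k=1: m=29, d=7, a=8
  k=2: m=27, d=17, a=3
  k=3: m=24, d=16, a=3
  k=4: m=24, d=17, a=3
  k=5: m=27, d=7, a=8
  k=6: m=29, d=1, a=58
d=1 and a=2a₀=58 at k=6, so the next step gives (m, d) = (29, 7) again — its k=1 value — and the period has length 6.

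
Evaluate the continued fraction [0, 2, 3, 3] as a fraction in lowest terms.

10/23

Using pₖ = aₖpₖ₋₁ + pₖ₋₂ and qₖ = aₖqₖ₋₁ + qₖ₋₂:
  k=0: a=0, p=0, q=1
  k=1: a=2, p=1, q=2
  k=2: a=3, p=3, q=7
  k=3: a=3, p=10, q=23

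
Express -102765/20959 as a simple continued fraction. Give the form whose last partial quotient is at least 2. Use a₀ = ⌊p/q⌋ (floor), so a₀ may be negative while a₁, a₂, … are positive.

-102765 = -5×20959 + 2030
20959 = 10×2030 + 659
2030 = 3×659 + 53
659 = 12×53 + 23
53 = 2×23 + 7
23 = 3×7 + 2
7 = 3×2 + 1
2 = 2×1 + 0  (stop)
So -102765/20959 = [-5; 10, 3, 12, 2, 3, 3, 2].

[-5; 10, 3, 12, 2, 3, 3, 2]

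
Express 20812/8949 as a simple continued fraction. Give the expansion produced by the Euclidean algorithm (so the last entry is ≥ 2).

20812 = 2·8949 + 2914
8949 = 3·2914 + 207
2914 = 14·207 + 16
207 = 12·16 + 15
16 = 1·15 + 1
15 = 15·1 + 0  (stop)
So 20812/8949 = [2; 3, 14, 12, 1, 15].

[2; 3, 14, 12, 1, 15]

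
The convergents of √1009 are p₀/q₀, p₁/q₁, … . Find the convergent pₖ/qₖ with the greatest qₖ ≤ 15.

√1009 = [31; 1, 3, 3, 1, 62, …] (period length 5).
Convergents:
  p_0/q_0 = 31/1
  p_1/q_1 = 32/1
  p_2/q_2 = 127/4
  p_3/q_3 = 413/13
  p_4/q_4 = 540/17
q_3 = 13 ≤ 15 < 17 = q_4, so the answer is 413/13.

413/13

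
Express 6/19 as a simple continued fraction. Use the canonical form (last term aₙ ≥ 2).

6 = 0×19 + 6
19 = 3×6 + 1
6 = 6×1 + 0  (stop)
So 6/19 = [0; 3, 6].

[0; 3, 6]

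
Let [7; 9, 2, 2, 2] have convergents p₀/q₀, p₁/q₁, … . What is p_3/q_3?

334/47

Using pₖ = aₖpₖ₋₁ + pₖ₋₂, qₖ = aₖqₖ₋₁ + qₖ₋₂ (with p₋₁=1, p₋₂=0, q₋₁=0, q₋₂=1):
  k=0: a=7, p=7, q=1
  k=1: a=9, p=64, q=9
  k=2: a=2, p=135, q=19
  k=3: a=2, p=334, q=47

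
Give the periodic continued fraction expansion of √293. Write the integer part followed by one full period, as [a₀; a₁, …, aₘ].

[17; 8, 1, 1, 8, 34]

a₀ = ⌊√293⌋ = 17.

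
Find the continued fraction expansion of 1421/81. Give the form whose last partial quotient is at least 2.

[17; 1, 1, 5, 3, 2]

1421 = 17·81 + 44
81 = 1·44 + 37
44 = 1·37 + 7
37 = 5·7 + 2
7 = 3·2 + 1
2 = 2·1 + 0  (stop)
So 1421/81 = [17; 1, 1, 5, 3, 2].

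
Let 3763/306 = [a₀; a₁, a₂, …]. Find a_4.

3

3763 = 12·306 + 91   →  a_0 = 12
306 = 3·91 + 33   →  a_1 = 3
91 = 2·33 + 25   →  a_2 = 2
33 = 1·25 + 8   →  a_3 = 1
25 = 3·8 + 1   →  a_4 = 3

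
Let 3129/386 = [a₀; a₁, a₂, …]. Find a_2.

3129 = 8·386 + 41   →  a_0 = 8
386 = 9·41 + 17   →  a_1 = 9
41 = 2·17 + 7   →  a_2 = 2

2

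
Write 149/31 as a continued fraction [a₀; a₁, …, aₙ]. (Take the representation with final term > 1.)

149 = 4·31 + 25
31 = 1·25 + 6
25 = 4·6 + 1
6 = 6·1 + 0  (stop)
So 149/31 = [4; 1, 4, 6].

[4; 1, 4, 6]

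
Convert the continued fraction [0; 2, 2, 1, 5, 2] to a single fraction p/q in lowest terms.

Using pₖ = aₖpₖ₋₁ + pₖ₋₂ and qₖ = aₖqₖ₋₁ + qₖ₋₂:
  k=0: a=0, p=0, q=1
  k=1: a=2, p=1, q=2
  k=2: a=2, p=2, q=5
  k=3: a=1, p=3, q=7
  k=4: a=5, p=17, q=40
  k=5: a=2, p=37, q=87

37/87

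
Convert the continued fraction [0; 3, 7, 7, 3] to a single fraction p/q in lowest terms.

Using pₖ = aₖpₖ₋₁ + pₖ₋₂ and qₖ = aₖqₖ₋₁ + qₖ₋₂:
  k=0: a=0, p=0, q=1
  k=1: a=3, p=1, q=3
  k=2: a=7, p=7, q=22
  k=3: a=7, p=50, q=157
  k=4: a=3, p=157, q=493

157/493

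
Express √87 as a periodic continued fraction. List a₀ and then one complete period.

[9; 3, 18]

a₀ = ⌊√87⌋ = 9.
With m₀=0, d₀=1 and mₖ₊₁ = dₖaₖ − mₖ, dₖ₊₁ = (n − mₖ₊₁²)/dₖ, aₖ₊₁ = ⌊(a₀+mₖ₊₁)/dₖ₊₁⌋:
  k=1: m=9, d=6, a=3
  k=2: m=9, d=1, a=18
d=1 and a=2a₀=18 at k=2, so the next step gives (m, d) = (9, 6) again — its k=1 value — and the period has length 2.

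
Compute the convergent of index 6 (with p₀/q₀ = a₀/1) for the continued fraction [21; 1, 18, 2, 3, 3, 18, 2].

Using pₖ = aₖpₖ₋₁ + pₖ₋₂, qₖ = aₖqₖ₋₁ + qₖ₋₂ (with p₋₁=1, p₋₂=0, q₋₁=0, q₋₂=1):
  k=0: a=21, p=21, q=1
  k=1: a=1, p=22, q=1
  k=2: a=18, p=417, q=19
  k=3: a=2, p=856, q=39
  k=4: a=3, p=2985, q=136
  k=5: a=3, p=9811, q=447
  k=6: a=18, p=179583, q=8182

179583/8182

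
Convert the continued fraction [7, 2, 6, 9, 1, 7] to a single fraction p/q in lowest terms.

Fold from the inside: start with 7/1.
  1 + 1/7 = 8/7
  9 + 7/8 = 79/8
  6 + 8/79 = 482/79
  2 + 79/482 = 1043/482
  7 + 482/1043 = 7783/1043

7783/1043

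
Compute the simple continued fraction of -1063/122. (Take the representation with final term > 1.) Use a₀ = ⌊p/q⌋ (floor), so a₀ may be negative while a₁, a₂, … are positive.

[-9; 3, 2, 17]

-1063 = -9×122 + 35
122 = 3×35 + 17
35 = 2×17 + 1
17 = 17×1 + 0  (stop)
So -1063/122 = [-9; 3, 2, 17].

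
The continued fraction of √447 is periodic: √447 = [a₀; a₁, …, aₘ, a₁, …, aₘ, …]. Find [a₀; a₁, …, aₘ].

[21; 7, 42]

a₀ = ⌊√447⌋ = 21.
With m₀=0, d₀=1 and mₖ₊₁ = dₖaₖ − mₖ, dₖ₊₁ = (n − mₖ₊₁²)/dₖ, aₖ₊₁ = ⌊(a₀+mₖ₊₁)/dₖ₊₁⌋:
  k=1: m=21, d=6, a=7
  k=2: m=21, d=1, a=42
d=1 and a=2a₀=42 at k=2, so the next step gives (m, d) = (21, 6) again — its k=1 value — and the period has length 2.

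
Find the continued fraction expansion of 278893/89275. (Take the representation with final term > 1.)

[3; 8, 15, 7, 10, 3, 3]

278893 = 3*89275 + 11068
89275 = 8*11068 + 731
11068 = 15*731 + 103
731 = 7*103 + 10
103 = 10*10 + 3
10 = 3*3 + 1
3 = 3*1 + 0  (stop)
So 278893/89275 = [3; 8, 15, 7, 10, 3, 3].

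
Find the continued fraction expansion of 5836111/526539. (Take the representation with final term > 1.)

5836111 = 11*526539 + 44182
526539 = 11*44182 + 40537
44182 = 1*40537 + 3645
40537 = 11*3645 + 442
3645 = 8*442 + 109
442 = 4*109 + 6
109 = 18*6 + 1
6 = 6*1 + 0  (stop)
So 5836111/526539 = [11; 11, 1, 11, 8, 4, 18, 6].

[11; 11, 1, 11, 8, 4, 18, 6]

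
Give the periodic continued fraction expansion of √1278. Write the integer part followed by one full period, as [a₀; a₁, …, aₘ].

[35; 1, 2, 1, 70]

a₀ = ⌊√1278⌋ = 35.
With m₀=0, d₀=1 and mₖ₊₁ = dₖaₖ − mₖ, dₖ₊₁ = (n − mₖ₊₁²)/dₖ, aₖ₊₁ = ⌊(a₀+mₖ₊₁)/dₖ₊₁⌋:
  k=1: m=35, d=53, a=1
  k=2: m=18, d=18, a=2
  k=3: m=18, d=53, a=1
  k=4: m=35, d=1, a=70
d=1 and a=2a₀=70 at k=4, so the next step gives (m, d) = (35, 53) again — its k=1 value — and the period has length 4.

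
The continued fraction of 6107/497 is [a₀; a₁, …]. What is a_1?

6107 = 12·497 + 143   →  a_0 = 12
497 = 3·143 + 68   →  a_1 = 3

3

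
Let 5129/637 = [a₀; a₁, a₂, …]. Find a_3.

3

5129 = 8·637 + 33   →  a_0 = 8
637 = 19·33 + 10   →  a_1 = 19
33 = 3·10 + 3   →  a_2 = 3
10 = 3·3 + 1   →  a_3 = 3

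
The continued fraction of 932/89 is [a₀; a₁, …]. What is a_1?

932 = 10·89 + 42   →  a_0 = 10
89 = 2·42 + 5   →  a_1 = 2

2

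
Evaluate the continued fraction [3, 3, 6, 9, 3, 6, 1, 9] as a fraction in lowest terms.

129556/39069

Fold from the inside: start with 9/1.
  1 + 1/9 = 10/9
  6 + 9/10 = 69/10
  3 + 10/69 = 217/69
  9 + 69/217 = 2022/217
  6 + 217/2022 = 12349/2022
  3 + 2022/12349 = 39069/12349
  3 + 12349/39069 = 129556/39069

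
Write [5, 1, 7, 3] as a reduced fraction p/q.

Fold from the inside: start with 3/1.
  7 + 1/3 = 22/3
  1 + 3/22 = 25/22
  5 + 22/25 = 147/25

147/25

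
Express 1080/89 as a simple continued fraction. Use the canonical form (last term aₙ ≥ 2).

[12; 7, 2, 2, 2]

1080 = 12·89 + 12
89 = 7·12 + 5
12 = 2·5 + 2
5 = 2·2 + 1
2 = 2·1 + 0  (stop)
So 1080/89 = [12; 7, 2, 2, 2].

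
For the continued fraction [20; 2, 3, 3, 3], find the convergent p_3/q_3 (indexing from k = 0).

Using pₖ = aₖpₖ₋₁ + pₖ₋₂, qₖ = aₖqₖ₋₁ + qₖ₋₂ (with p₋₁=1, p₋₂=0, q₋₁=0, q₋₂=1):
  k=0: a=20, p=20, q=1
  k=1: a=2, p=41, q=2
  k=2: a=3, p=143, q=7
  k=3: a=3, p=470, q=23

470/23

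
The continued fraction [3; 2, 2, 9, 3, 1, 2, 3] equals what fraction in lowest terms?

Fold from the inside: start with 3/1.
  2 + 1/3 = 7/3
  1 + 3/7 = 10/7
  3 + 7/10 = 37/10
  9 + 10/37 = 343/37
  2 + 37/343 = 723/343
  2 + 343/723 = 1789/723
  3 + 723/1789 = 6090/1789

6090/1789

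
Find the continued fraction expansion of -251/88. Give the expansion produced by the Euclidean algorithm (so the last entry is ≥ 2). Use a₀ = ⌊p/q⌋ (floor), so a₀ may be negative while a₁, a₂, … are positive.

[-3; 6, 1, 3, 3]

-251 = -3*88 + 13
88 = 6*13 + 10
13 = 1*10 + 3
10 = 3*3 + 1
3 = 3*1 + 0  (stop)
So -251/88 = [-3; 6, 1, 3, 3].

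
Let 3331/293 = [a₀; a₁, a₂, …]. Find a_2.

1

3331 = 11·293 + 108   →  a_0 = 11
293 = 2·108 + 77   →  a_1 = 2
108 = 1·77 + 31   →  a_2 = 1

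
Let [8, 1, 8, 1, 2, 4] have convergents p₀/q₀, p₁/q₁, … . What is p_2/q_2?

Using pₖ = aₖpₖ₋₁ + pₖ₋₂, qₖ = aₖqₖ₋₁ + qₖ₋₂ (with p₋₁=1, p₋₂=0, q₋₁=0, q₋₂=1):
  k=0: a=8, p=8, q=1
  k=1: a=1, p=9, q=1
  k=2: a=8, p=80, q=9

80/9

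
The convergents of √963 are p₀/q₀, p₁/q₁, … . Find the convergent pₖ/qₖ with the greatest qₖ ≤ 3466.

59675/1923

√963 = [31; 31, 62, …] (period length 2).
Convergents:
  p_0/q_0 = 31/1
  p_1/q_1 = 962/31
  p_2/q_2 = 59675/1923
  p_3/q_3 = 1850887/59644
q_2 = 1923 ≤ 3466 < 59644 = q_3, so the answer is 59675/1923.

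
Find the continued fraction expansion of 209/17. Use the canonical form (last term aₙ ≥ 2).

[12; 3, 2, 2]

209 = 12*17 + 5
17 = 3*5 + 2
5 = 2*2 + 1
2 = 2*1 + 0  (stop)
So 209/17 = [12; 3, 2, 2].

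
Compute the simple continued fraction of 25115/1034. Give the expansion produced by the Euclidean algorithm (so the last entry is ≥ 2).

25115 = 24×1034 + 299
1034 = 3×299 + 137
299 = 2×137 + 25
137 = 5×25 + 12
25 = 2×12 + 1
12 = 12×1 + 0  (stop)
So 25115/1034 = [24; 3, 2, 5, 2, 12].

[24; 3, 2, 5, 2, 12]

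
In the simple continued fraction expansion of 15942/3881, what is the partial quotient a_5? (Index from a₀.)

15942 = 4·3881 + 418   →  a_0 = 4
3881 = 9·418 + 119   →  a_1 = 9
418 = 3·119 + 61   →  a_2 = 3
119 = 1·61 + 58   →  a_3 = 1
61 = 1·58 + 3   →  a_4 = 1
58 = 19·3 + 1   →  a_5 = 19

19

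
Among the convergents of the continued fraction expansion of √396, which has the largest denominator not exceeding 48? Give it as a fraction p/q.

√396 = [19; 1, 8, 1, 38, …] (period length 4).
Convergents:
  p_0/q_0 = 19/1
  p_1/q_1 = 20/1
  p_2/q_2 = 179/9
  p_3/q_3 = 199/10
  p_4/q_4 = 7741/389
q_3 = 10 ≤ 48 < 389 = q_4, so the answer is 199/10.

199/10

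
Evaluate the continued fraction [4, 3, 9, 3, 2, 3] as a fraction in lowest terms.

2995/693

Using pₖ = aₖpₖ₋₁ + pₖ₋₂ and qₖ = aₖqₖ₋₁ + qₖ₋₂:
  k=0: a=4, p=4, q=1
  k=1: a=3, p=13, q=3
  k=2: a=9, p=121, q=28
  k=3: a=3, p=376, q=87
  k=4: a=2, p=873, q=202
  k=5: a=3, p=2995, q=693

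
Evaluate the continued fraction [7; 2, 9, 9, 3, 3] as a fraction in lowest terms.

13356/1787

Fold from the inside: start with 3/1.
  3 + 1/3 = 10/3
  9 + 3/10 = 93/10
  9 + 10/93 = 847/93
  2 + 93/847 = 1787/847
  7 + 847/1787 = 13356/1787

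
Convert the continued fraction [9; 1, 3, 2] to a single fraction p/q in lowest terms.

Using pₖ = aₖpₖ₋₁ + pₖ₋₂ and qₖ = aₖqₖ₋₁ + qₖ₋₂:
  k=0: a=9, p=9, q=1
  k=1: a=1, p=10, q=1
  k=2: a=3, p=39, q=4
  k=3: a=2, p=88, q=9

88/9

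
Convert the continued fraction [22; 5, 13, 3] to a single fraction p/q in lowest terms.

4506/203

Using pₖ = aₖpₖ₋₁ + pₖ₋₂ and qₖ = aₖqₖ₋₁ + qₖ₋₂:
  k=0: a=22, p=22, q=1
  k=1: a=5, p=111, q=5
  k=2: a=13, p=1465, q=66
  k=3: a=3, p=4506, q=203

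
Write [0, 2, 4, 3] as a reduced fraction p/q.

13/29

Fold from the inside: start with 3/1.
  4 + 1/3 = 13/3
  2 + 3/13 = 29/13
  0 + 13/29 = 13/29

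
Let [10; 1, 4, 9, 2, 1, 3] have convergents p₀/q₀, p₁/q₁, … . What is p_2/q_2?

Using pₖ = aₖpₖ₋₁ + pₖ₋₂, qₖ = aₖqₖ₋₁ + qₖ₋₂ (with p₋₁=1, p₋₂=0, q₋₁=0, q₋₂=1):
  k=0: a=10, p=10, q=1
  k=1: a=1, p=11, q=1
  k=2: a=4, p=54, q=5

54/5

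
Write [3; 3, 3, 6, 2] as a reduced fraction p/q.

449/136

Fold from the inside: start with 2/1.
  6 + 1/2 = 13/2
  3 + 2/13 = 41/13
  3 + 13/41 = 136/41
  3 + 41/136 = 449/136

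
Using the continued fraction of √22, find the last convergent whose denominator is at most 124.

197/42

√22 = [4; 1, 2, 4, 2, 1, 8, …] (period length 6).
Convergents:
  p_0/q_0 = 4/1
  p_1/q_1 = 5/1
  p_2/q_2 = 14/3
  p_3/q_3 = 61/13
  p_4/q_4 = 136/29
  p_5/q_5 = 197/42
  p_6/q_6 = 1712/365
q_5 = 42 ≤ 124 < 365 = q_6, so the answer is 197/42.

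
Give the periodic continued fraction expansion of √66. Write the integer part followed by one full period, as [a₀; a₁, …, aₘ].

[8; 8, 16]

a₀ = ⌊√66⌋ = 8.
With m₀=0, d₀=1 and mₖ₊₁ = dₖaₖ − mₖ, dₖ₊₁ = (n − mₖ₊₁²)/dₖ, aₖ₊₁ = ⌊(a₀+mₖ₊₁)/dₖ₊₁⌋:
  k=1: m=8, d=2, a=8
  k=2: m=8, d=1, a=16
d=1 and a=2a₀=16 at k=2, so the next step gives (m, d) = (8, 2) again — its k=1 value — and the period has length 2.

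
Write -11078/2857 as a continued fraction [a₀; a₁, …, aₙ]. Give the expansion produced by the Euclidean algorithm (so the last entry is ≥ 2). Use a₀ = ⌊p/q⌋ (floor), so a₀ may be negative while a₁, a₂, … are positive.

[-4; 8, 6, 7, 8]

-11078 = -4·2857 + 350
2857 = 8·350 + 57
350 = 6·57 + 8
57 = 7·8 + 1
8 = 8·1 + 0  (stop)
So -11078/2857 = [-4; 8, 6, 7, 8].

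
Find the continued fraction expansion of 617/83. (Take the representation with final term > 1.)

[7; 2, 3, 3, 1, 2]

617 = 7*83 + 36
83 = 2*36 + 11
36 = 3*11 + 3
11 = 3*3 + 2
3 = 1*2 + 1
2 = 2*1 + 0  (stop)
So 617/83 = [7; 2, 3, 3, 1, 2].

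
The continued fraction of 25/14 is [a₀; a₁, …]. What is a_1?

25 = 1·14 + 11   →  a_0 = 1
14 = 1·11 + 3   →  a_1 = 1

1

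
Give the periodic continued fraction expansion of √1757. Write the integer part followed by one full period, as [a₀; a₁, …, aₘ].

a₀ = ⌊√1757⌋ = 41.

[41; 1, 10, 1, 82]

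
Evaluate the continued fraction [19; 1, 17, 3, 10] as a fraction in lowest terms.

11329/568

Fold from the inside: start with 10/1.
  3 + 1/10 = 31/10
  17 + 10/31 = 537/31
  1 + 31/537 = 568/537
  19 + 537/568 = 11329/568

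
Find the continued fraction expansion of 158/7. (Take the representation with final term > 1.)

158 = 22×7 + 4
7 = 1×4 + 3
4 = 1×3 + 1
3 = 3×1 + 0  (stop)
So 158/7 = [22; 1, 1, 3].

[22; 1, 1, 3]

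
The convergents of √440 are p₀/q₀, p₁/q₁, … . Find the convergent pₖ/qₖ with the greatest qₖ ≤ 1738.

36100/1721

√440 = [20; 1, 40, …] (period length 2).
Convergents:
  p_0/q_0 = 20/1
  p_1/q_1 = 21/1
  p_2/q_2 = 860/41
  p_3/q_3 = 881/42
  p_4/q_4 = 36100/1721
  p_5/q_5 = 36981/1763
q_4 = 1721 ≤ 1738 < 1763 = q_5, so the answer is 36100/1721.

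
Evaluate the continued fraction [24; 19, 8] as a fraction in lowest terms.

Fold from the inside: start with 8/1.
  19 + 1/8 = 153/8
  24 + 8/153 = 3680/153

3680/153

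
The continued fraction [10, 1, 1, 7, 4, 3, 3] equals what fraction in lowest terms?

Fold from the inside: start with 3/1.
  3 + 1/3 = 10/3
  4 + 3/10 = 43/10
  7 + 10/43 = 311/43
  1 + 43/311 = 354/311
  1 + 311/354 = 665/354
  10 + 354/665 = 7004/665

7004/665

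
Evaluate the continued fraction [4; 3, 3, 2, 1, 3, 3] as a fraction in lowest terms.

Using pₖ = aₖpₖ₋₁ + pₖ₋₂ and qₖ = aₖqₖ₋₁ + qₖ₋₂:
  k=0: a=4, p=4, q=1
  k=1: a=3, p=13, q=3
  k=2: a=3, p=43, q=10
  k=3: a=2, p=99, q=23
  k=4: a=1, p=142, q=33
  k=5: a=3, p=525, q=122
  k=6: a=3, p=1717, q=399

1717/399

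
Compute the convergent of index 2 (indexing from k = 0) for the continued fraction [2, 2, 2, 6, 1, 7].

Using pₖ = aₖpₖ₋₁ + pₖ₋₂, qₖ = aₖqₖ₋₁ + qₖ₋₂ (with p₋₁=1, p₋₂=0, q₋₁=0, q₋₂=1):
  k=0: a=2, p=2, q=1
  k=1: a=2, p=5, q=2
  k=2: a=2, p=12, q=5

12/5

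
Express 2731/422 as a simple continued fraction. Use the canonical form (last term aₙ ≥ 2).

2731 = 6*422 + 199
422 = 2*199 + 24
199 = 8*24 + 7
24 = 3*7 + 3
7 = 2*3 + 1
3 = 3*1 + 0  (stop)
So 2731/422 = [6; 2, 8, 3, 2, 3].

[6; 2, 8, 3, 2, 3]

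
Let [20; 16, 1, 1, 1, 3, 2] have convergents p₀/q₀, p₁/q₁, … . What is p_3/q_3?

662/33

Using pₖ = aₖpₖ₋₁ + pₖ₋₂, qₖ = aₖqₖ₋₁ + qₖ₋₂ (with p₋₁=1, p₋₂=0, q₋₁=0, q₋₂=1):
  k=0: a=20, p=20, q=1
  k=1: a=16, p=321, q=16
  k=2: a=1, p=341, q=17
  k=3: a=1, p=662, q=33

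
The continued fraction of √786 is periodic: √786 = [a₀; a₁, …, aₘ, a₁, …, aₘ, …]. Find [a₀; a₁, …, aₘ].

a₀ = ⌊√786⌋ = 28.
With m₀=0, d₀=1 and mₖ₊₁ = dₖaₖ − mₖ, dₖ₊₁ = (n − mₖ₊₁²)/dₖ, aₖ₊₁ = ⌊(a₀+mₖ₊₁)/dₖ₊₁⌋:
  k=1: m=28, d=2, a=28
  k=2: m=28, d=1, a=56
d=1 and a=2a₀=56 at k=2, so the next step gives (m, d) = (28, 2) again — its k=1 value — and the period has length 2.

[28; 28, 56]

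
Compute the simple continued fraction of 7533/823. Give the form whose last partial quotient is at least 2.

[9; 6, 1, 1, 7, 2, 1, 2]

7533 = 9*823 + 126
823 = 6*126 + 67
126 = 1*67 + 59
67 = 1*59 + 8
59 = 7*8 + 3
8 = 2*3 + 2
3 = 1*2 + 1
2 = 2*1 + 0  (stop)
So 7533/823 = [9; 6, 1, 1, 7, 2, 1, 2].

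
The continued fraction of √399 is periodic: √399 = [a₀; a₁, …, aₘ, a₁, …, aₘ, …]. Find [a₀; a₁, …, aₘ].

a₀ = ⌊√399⌋ = 19.
With m₀=0, d₀=1 and mₖ₊₁ = dₖaₖ − mₖ, dₖ₊₁ = (n − mₖ₊₁²)/dₖ, aₖ₊₁ = ⌊(a₀+mₖ₊₁)/dₖ₊₁⌋:
  k=1: m=19, d=38, a=1
  k=2: m=19, d=1, a=38
d=1 and a=2a₀=38 at k=2, so the next step gives (m, d) = (19, 38) again — its k=1 value — and the period has length 2.

[19; 1, 38]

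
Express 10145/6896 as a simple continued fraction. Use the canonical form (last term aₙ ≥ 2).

[1; 2, 8, 6, 8, 8]

10145 = 1·6896 + 3249
6896 = 2·3249 + 398
3249 = 8·398 + 65
398 = 6·65 + 8
65 = 8·8 + 1
8 = 8·1 + 0  (stop)
So 10145/6896 = [1; 2, 8, 6, 8, 8].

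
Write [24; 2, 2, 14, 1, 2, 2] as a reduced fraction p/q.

12909/529

Using pₖ = aₖpₖ₋₁ + pₖ₋₂ and qₖ = aₖqₖ₋₁ + qₖ₋₂:
  k=0: a=24, p=24, q=1
  k=1: a=2, p=49, q=2
  k=2: a=2, p=122, q=5
  k=3: a=14, p=1757, q=72
  k=4: a=1, p=1879, q=77
  k=5: a=2, p=5515, q=226
  k=6: a=2, p=12909, q=529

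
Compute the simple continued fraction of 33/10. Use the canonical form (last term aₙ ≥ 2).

33 = 3*10 + 3
10 = 3*3 + 1
3 = 3*1 + 0  (stop)
So 33/10 = [3; 3, 3].

[3; 3, 3]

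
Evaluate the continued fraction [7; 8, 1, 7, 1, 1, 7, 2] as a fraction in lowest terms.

Using pₖ = aₖpₖ₋₁ + pₖ₋₂ and qₖ = aₖqₖ₋₁ + qₖ₋₂:
  k=0: a=7, p=7, q=1
  k=1: a=8, p=57, q=8
  k=2: a=1, p=64, q=9
  k=3: a=7, p=505, q=71
  k=4: a=1, p=569, q=80
  k=5: a=1, p=1074, q=151
  k=6: a=7, p=8087, q=1137
  k=7: a=2, p=17248, q=2425

17248/2425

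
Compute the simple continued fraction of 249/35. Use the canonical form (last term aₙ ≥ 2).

249 = 7×35 + 4
35 = 8×4 + 3
4 = 1×3 + 1
3 = 3×1 + 0  (stop)
So 249/35 = [7; 8, 1, 3].

[7; 8, 1, 3]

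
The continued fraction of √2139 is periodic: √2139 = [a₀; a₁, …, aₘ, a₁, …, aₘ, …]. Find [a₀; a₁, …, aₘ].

a₀ = ⌊√2139⌋ = 46.
With m₀=0, d₀=1 and mₖ₊₁ = dₖaₖ − mₖ, dₖ₊₁ = (n − mₖ₊₁²)/dₖ, aₖ₊₁ = ⌊(a₀+mₖ₊₁)/dₖ₊₁⌋:
  k=1: m=46, d=23, a=4
  k=2: m=46, d=1, a=92
d=1 and a=2a₀=92 at k=2, so the next step gives (m, d) = (46, 23) again — its k=1 value — and the period has length 2.

[46; 4, 92]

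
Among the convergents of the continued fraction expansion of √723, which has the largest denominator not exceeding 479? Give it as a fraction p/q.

12799/476

√723 = [26; 1, 7, 1, 52, …] (period length 4).
Convergents:
  p_0/q_0 = 26/1
  p_1/q_1 = 27/1
  p_2/q_2 = 215/8
  p_3/q_3 = 242/9
  p_4/q_4 = 12799/476
  p_5/q_5 = 13041/485
q_4 = 476 ≤ 479 < 485 = q_5, so the answer is 12799/476.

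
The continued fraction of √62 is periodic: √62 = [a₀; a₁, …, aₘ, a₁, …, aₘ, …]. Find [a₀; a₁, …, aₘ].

a₀ = ⌊√62⌋ = 7.
With m₀=0, d₀=1 and mₖ₊₁ = dₖaₖ − mₖ, dₖ₊₁ = (n − mₖ₊₁²)/dₖ, aₖ₊₁ = ⌊(a₀+mₖ₊₁)/dₖ₊₁⌋:
  k=1: m=7, d=13, a=1
  k=2: m=6, d=2, a=6
  k=3: m=6, d=13, a=1
  k=4: m=7, d=1, a=14
d=1 and a=2a₀=14 at k=4, so the next step gives (m, d) = (7, 13) again — its k=1 value — and the period has length 4.

[7; 1, 6, 1, 14]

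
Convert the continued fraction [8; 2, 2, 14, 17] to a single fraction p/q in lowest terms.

10327/1229

Fold from the inside: start with 17/1.
  14 + 1/17 = 239/17
  2 + 17/239 = 495/239
  2 + 239/495 = 1229/495
  8 + 495/1229 = 10327/1229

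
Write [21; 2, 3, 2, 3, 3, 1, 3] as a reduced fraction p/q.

19057/889

Using pₖ = aₖpₖ₋₁ + pₖ₋₂ and qₖ = aₖqₖ₋₁ + qₖ₋₂:
  k=0: a=21, p=21, q=1
  k=1: a=2, p=43, q=2
  k=2: a=3, p=150, q=7
  k=3: a=2, p=343, q=16
  k=4: a=3, p=1179, q=55
  k=5: a=3, p=3880, q=181
  k=6: a=1, p=5059, q=236
  k=7: a=3, p=19057, q=889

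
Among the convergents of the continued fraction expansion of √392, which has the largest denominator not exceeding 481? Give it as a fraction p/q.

3940/199

√392 = [19; 1, 3, 1, 38, …] (period length 4).
Convergents:
  p_0/q_0 = 19/1
  p_1/q_1 = 20/1
  p_2/q_2 = 79/4
  p_3/q_3 = 99/5
  p_4/q_4 = 3841/194
  p_5/q_5 = 3940/199
  p_6/q_6 = 15661/791
q_5 = 199 ≤ 481 < 791 = q_6, so the answer is 3940/199.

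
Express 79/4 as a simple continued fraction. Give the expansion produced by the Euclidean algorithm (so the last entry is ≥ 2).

79 = 19·4 + 3
4 = 1·3 + 1
3 = 3·1 + 0  (stop)
So 79/4 = [19; 1, 3].

[19; 1, 3]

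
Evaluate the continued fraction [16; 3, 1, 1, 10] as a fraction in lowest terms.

1205/74

Using pₖ = aₖpₖ₋₁ + pₖ₋₂ and qₖ = aₖqₖ₋₁ + qₖ₋₂:
  k=0: a=16, p=16, q=1
  k=1: a=3, p=49, q=3
  k=2: a=1, p=65, q=4
  k=3: a=1, p=114, q=7
  k=4: a=10, p=1205, q=74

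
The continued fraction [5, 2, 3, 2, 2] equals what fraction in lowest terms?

Fold from the inside: start with 2/1.
  2 + 1/2 = 5/2
  3 + 2/5 = 17/5
  2 + 5/17 = 39/17
  5 + 17/39 = 212/39

212/39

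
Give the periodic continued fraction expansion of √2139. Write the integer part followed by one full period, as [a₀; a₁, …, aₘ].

[46; 4, 92]

a₀ = ⌊√2139⌋ = 46.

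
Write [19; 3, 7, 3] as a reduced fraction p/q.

Fold from the inside: start with 3/1.
  7 + 1/3 = 22/3
  3 + 3/22 = 69/22
  19 + 22/69 = 1333/69

1333/69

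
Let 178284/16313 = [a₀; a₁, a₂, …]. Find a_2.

178284 = 10·16313 + 15154   →  a_0 = 10
16313 = 1·15154 + 1159   →  a_1 = 1
15154 = 13·1159 + 87   →  a_2 = 13

13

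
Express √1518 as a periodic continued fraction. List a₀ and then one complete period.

[38; 1, 24, 1, 76]

a₀ = ⌊√1518⌋ = 38.
With m₀=0, d₀=1 and mₖ₊₁ = dₖaₖ − mₖ, dₖ₊₁ = (n − mₖ₊₁²)/dₖ, aₖ₊₁ = ⌊(a₀+mₖ₊₁)/dₖ₊₁⌋:
  k=1: m=38, d=74, a=1
  k=2: m=36, d=3, a=24
  k=3: m=36, d=74, a=1
  k=4: m=38, d=1, a=76
d=1 and a=2a₀=76 at k=4, so the next step gives (m, d) = (38, 74) again — its k=1 value — and the period has length 4.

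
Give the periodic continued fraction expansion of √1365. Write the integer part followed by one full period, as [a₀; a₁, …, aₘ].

a₀ = ⌊√1365⌋ = 36.
With m₀=0, d₀=1 and mₖ₊₁ = dₖaₖ − mₖ, dₖ₊₁ = (n − mₖ₊₁²)/dₖ, aₖ₊₁ = ⌊(a₀+mₖ₊₁)/dₖ₊₁⌋:
  k=1: m=36, d=69, a=1
  k=2: m=33, d=4, a=17
  k=3: m=35, d=35, a=2
  k=4: m=35, d=4, a=17
  k=5: m=33, d=69, a=1
  k=6: m=36, d=1, a=72
d=1 and a=2a₀=72 at k=6, so the next step gives (m, d) = (36, 69) again — its k=1 value — and the period has length 6.

[36; 1, 17, 2, 17, 1, 72]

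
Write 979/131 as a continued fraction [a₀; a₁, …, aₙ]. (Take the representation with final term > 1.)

[7; 2, 8, 1, 6]

979 = 7×131 + 62
131 = 2×62 + 7
62 = 8×7 + 6
7 = 1×6 + 1
6 = 6×1 + 0  (stop)
So 979/131 = [7; 2, 8, 1, 6].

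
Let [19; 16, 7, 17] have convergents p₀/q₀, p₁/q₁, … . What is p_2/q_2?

Using pₖ = aₖpₖ₋₁ + pₖ₋₂, qₖ = aₖqₖ₋₁ + qₖ₋₂ (with p₋₁=1, p₋₂=0, q₋₁=0, q₋₂=1):
  k=0: a=19, p=19, q=1
  k=1: a=16, p=305, q=16
  k=2: a=7, p=2154, q=113

2154/113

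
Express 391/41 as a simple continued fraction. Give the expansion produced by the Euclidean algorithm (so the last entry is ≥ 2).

[9; 1, 1, 6, 3]

391 = 9×41 + 22
41 = 1×22 + 19
22 = 1×19 + 3
19 = 6×3 + 1
3 = 3×1 + 0  (stop)
So 391/41 = [9; 1, 1, 6, 3].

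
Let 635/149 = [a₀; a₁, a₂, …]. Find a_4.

1

635 = 4·149 + 39   →  a_0 = 4
149 = 3·39 + 32   →  a_1 = 3
39 = 1·32 + 7   →  a_2 = 1
32 = 4·7 + 4   →  a_3 = 4
7 = 1·4 + 3   →  a_4 = 1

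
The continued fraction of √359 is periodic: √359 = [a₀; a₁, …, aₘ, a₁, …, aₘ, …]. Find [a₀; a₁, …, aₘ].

[18; 1, 17, 1, 36]

a₀ = ⌊√359⌋ = 18.
With m₀=0, d₀=1 and mₖ₊₁ = dₖaₖ − mₖ, dₖ₊₁ = (n − mₖ₊₁²)/dₖ, aₖ₊₁ = ⌊(a₀+mₖ₊₁)/dₖ₊₁⌋:
  k=1: m=18, d=35, a=1
  k=2: m=17, d=2, a=17
  k=3: m=17, d=35, a=1
  k=4: m=18, d=1, a=36
d=1 and a=2a₀=36 at k=4, so the next step gives (m, d) = (18, 35) again — its k=1 value — and the period has length 4.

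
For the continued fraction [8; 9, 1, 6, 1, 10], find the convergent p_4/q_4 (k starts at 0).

640/79

Using pₖ = aₖpₖ₋₁ + pₖ₋₂, qₖ = aₖqₖ₋₁ + qₖ₋₂ (with p₋₁=1, p₋₂=0, q₋₁=0, q₋₂=1):
  k=0: a=8, p=8, q=1
  k=1: a=9, p=73, q=9
  k=2: a=1, p=81, q=10
  k=3: a=6, p=559, q=69
  k=4: a=1, p=640, q=79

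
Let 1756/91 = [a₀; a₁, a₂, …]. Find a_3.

1756 = 19·91 + 27   →  a_0 = 19
91 = 3·27 + 10   →  a_1 = 3
27 = 2·10 + 7   →  a_2 = 2
10 = 1·7 + 3   →  a_3 = 1

1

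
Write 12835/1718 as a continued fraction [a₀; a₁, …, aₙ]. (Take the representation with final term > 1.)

12835 = 7·1718 + 809
1718 = 2·809 + 100
809 = 8·100 + 9
100 = 11·9 + 1
9 = 9·1 + 0  (stop)
So 12835/1718 = [7; 2, 8, 11, 9].

[7; 2, 8, 11, 9]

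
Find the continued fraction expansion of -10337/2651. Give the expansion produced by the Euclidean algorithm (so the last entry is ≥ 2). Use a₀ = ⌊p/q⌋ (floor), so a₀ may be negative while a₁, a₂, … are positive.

-10337 = -4×2651 + 267
2651 = 9×267 + 248
267 = 1×248 + 19
248 = 13×19 + 1
19 = 19×1 + 0  (stop)
So -10337/2651 = [-4; 9, 1, 13, 19].

[-4; 9, 1, 13, 19]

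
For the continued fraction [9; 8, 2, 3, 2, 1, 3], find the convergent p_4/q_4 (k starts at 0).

Using pₖ = aₖpₖ₋₁ + pₖ₋₂, qₖ = aₖqₖ₋₁ + qₖ₋₂ (with p₋₁=1, p₋₂=0, q₋₁=0, q₋₂=1):
  k=0: a=9, p=9, q=1
  k=1: a=8, p=73, q=8
  k=2: a=2, p=155, q=17
  k=3: a=3, p=538, q=59
  k=4: a=2, p=1231, q=135

1231/135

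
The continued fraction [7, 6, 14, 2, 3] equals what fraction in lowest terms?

Fold from the inside: start with 3/1.
  2 + 1/3 = 7/3
  14 + 3/7 = 101/7
  6 + 7/101 = 613/101
  7 + 101/613 = 4392/613

4392/613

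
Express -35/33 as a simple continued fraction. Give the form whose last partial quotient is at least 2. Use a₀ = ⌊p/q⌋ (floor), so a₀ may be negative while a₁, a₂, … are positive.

-35 = -2·33 + 31
33 = 1·31 + 2
31 = 15·2 + 1
2 = 2·1 + 0  (stop)
So -35/33 = [-2; 1, 15, 2].

[-2; 1, 15, 2]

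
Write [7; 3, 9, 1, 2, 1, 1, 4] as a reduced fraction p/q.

Using pₖ = aₖpₖ₋₁ + pₖ₋₂ and qₖ = aₖqₖ₋₁ + qₖ₋₂:
  k=0: a=7, p=7, q=1
  k=1: a=3, p=22, q=3
  k=2: a=9, p=205, q=28
  k=3: a=1, p=227, q=31
  k=4: a=2, p=659, q=90
  k=5: a=1, p=886, q=121
  k=6: a=1, p=1545, q=211
  k=7: a=4, p=7066, q=965

7066/965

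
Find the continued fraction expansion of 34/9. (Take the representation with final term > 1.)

34 = 3*9 + 7
9 = 1*7 + 2
7 = 3*2 + 1
2 = 2*1 + 0  (stop)
So 34/9 = [3; 1, 3, 2].

[3; 1, 3, 2]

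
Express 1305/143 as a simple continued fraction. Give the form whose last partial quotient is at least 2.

[9; 7, 1, 17]

1305 = 9·143 + 18
143 = 7·18 + 17
18 = 1·17 + 1
17 = 17·1 + 0  (stop)
So 1305/143 = [9; 7, 1, 17].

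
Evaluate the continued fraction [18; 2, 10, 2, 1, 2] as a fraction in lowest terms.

Using pₖ = aₖpₖ₋₁ + pₖ₋₂ and qₖ = aₖqₖ₋₁ + qₖ₋₂:
  k=0: a=18, p=18, q=1
  k=1: a=2, p=37, q=2
  k=2: a=10, p=388, q=21
  k=3: a=2, p=813, q=44
  k=4: a=1, p=1201, q=65
  k=5: a=2, p=3215, q=174

3215/174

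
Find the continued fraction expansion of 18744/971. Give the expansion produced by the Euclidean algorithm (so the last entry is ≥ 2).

[19; 3, 3, 2, 3, 12]

18744 = 19·971 + 295
971 = 3·295 + 86
295 = 3·86 + 37
86 = 2·37 + 12
37 = 3·12 + 1
12 = 12·1 + 0  (stop)
So 18744/971 = [19; 3, 3, 2, 3, 12].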